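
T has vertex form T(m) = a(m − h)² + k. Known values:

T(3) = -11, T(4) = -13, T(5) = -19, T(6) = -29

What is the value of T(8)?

-61

First differences -2, -6, -10; second difference -4 = 2a, so a = -2.
Expanding, the m-coefficient is −2ah = 4h; matching it to the data gives h = 3, and then k = -11.
So T(m) = -2(m − 3)² − 11.
T(8) = -2·5² − 11 = -61.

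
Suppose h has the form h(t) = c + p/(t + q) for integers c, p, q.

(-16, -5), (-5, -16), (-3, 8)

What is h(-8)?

-7

(h(t) − c)(t + q) = p for each data point; the three points give a linear system in c and q, then p follows.
Solving: c = -4, q = 4, p = 12, so h(t) = -4 + 12/(t + 4).
Then h(-8) = -4 + 12/(-4) = -7.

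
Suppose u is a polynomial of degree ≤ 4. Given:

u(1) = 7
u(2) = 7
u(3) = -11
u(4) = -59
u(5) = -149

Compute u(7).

Write u(k) = ak^4 + bk³ + ck² + dk + e; the 5 given values yield a linear system in the 5 coefficients.
Solving, the leading coefficient vanishes, and u(k) = -2k³ + 3k² + 5k + 1.
Then u(7) = -503.

-503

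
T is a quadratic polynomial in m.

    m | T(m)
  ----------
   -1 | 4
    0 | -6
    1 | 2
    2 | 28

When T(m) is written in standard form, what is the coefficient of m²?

9

Write T(m) = am² + bm + c; the 4 given values yield a linear system in the 3 coefficients.
Solving, T(m) = 9m² - m - 6.
The coefficient of m² is 9.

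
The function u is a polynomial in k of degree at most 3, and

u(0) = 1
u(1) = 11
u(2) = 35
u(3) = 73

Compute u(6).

271

First differences: 10, 24, 38. Second differences: 14, 14.
Level-2 differences are constant, so u has degree 2.
Fitting a degree-2 polynomial gives u(k) = 7k² + 3k + 1.
Then u(6) = 271.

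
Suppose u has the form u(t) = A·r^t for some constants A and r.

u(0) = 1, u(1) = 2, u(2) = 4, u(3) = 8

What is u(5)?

Consecutive ratio: 2/1 = 2, and 4/2 = 2, so r = 2.
Then A·2^0 = 1 gives A = 1, and u(t) = 1·2^t.
u(5) = 1·2^5 = 32.

32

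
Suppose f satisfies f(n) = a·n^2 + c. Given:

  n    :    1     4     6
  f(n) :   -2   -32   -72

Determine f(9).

From f(1) = -2 and f(4) = -32: 1a + c = -2 and 16a + c = -32.
Subtracting: 15a = -30, so a = -2; then c = -2 − (-2)·1 = 0.
So f(n) = -2n² + 0, and f(9) = -162.

-162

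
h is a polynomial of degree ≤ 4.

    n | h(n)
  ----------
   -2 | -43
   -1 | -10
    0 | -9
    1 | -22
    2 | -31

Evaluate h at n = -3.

Write h(n) = an^4 + bn³ + cn² + dn + e; the 5 given values yield a linear system in the 5 coefficients.
Solving, the leading coefficient vanishes, and h(n) = 3n³ - 7n² - 9n - 9.
Then h(-3) = -126.

-126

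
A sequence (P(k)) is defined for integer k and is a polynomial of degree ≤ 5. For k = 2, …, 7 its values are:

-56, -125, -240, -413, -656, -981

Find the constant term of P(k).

First differences: -69, -115, -173, -243, -325. Second differences: -46, -58, -70, -82. Third differences: -12, -12, -12.
Level-3 differences are constant, so P has degree 3.
Fitting a degree-3 polynomial gives P(k) = -2k³ - 5k² - 6k - 8.
The constant term is P(0) = -8.

-8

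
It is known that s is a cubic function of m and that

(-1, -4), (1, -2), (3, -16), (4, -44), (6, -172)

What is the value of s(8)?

-436

Write s(m) = am³ + bm² + cm + d; the 5 given values yield a linear system in the 4 coefficients.
Solving, s(m) = -m³ + m² + 2m - 4.
Then s(8) = -436.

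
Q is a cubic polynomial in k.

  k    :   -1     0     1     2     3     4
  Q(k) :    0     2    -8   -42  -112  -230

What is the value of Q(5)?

Write Q(k) = ak³ + bk² + ck + d; the 6 given values yield a linear system in the 4 coefficients.
Solving, Q(k) = -2k³ - 6k² - 2k + 2.
Then Q(5) = -408.

-408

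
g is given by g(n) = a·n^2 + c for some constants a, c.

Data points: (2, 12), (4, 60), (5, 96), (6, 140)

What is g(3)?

From g(2) = 12 and g(4) = 60: 4a + c = 12 and 16a + c = 60.
Subtracting: 12a = 48, so a = 4; then c = 12 − 4·4 = -4.
So g(n) = 4n² − 4, and g(3) = 32.

32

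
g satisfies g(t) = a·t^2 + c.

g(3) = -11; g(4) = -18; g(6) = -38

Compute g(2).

From g(3) = -11 and g(4) = -18: 9a + c = -11 and 16a + c = -18.
Subtracting: 7a = -7, so a = -1; then c = -11 − (-1)·9 = -2.
So g(t) = -1t² − 2, and g(2) = -6.

-6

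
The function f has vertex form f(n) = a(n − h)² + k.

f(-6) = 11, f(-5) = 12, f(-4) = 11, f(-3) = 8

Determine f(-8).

First differences 1, -1, -3; second difference -2 = 2a, so a = -1.
Expanding, the n-coefficient is −2ah = 2h; matching it to the data gives h = -5, and then k = 12.
So f(n) = -1(n + 5)² + 12.
f(-8) = -1·(-3)² + 12 = 3.

3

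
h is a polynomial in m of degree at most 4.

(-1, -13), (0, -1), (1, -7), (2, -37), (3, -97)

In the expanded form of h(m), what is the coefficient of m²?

-9

First differences: 12, -6, -30, -60. Second differences: -18, -24, -30. Third differences: -6, -6.
Level-3 differences are constant, so h has degree 3.
Fitting a degree-3 polynomial gives h(m) = -m³ - 9m² + 4m - 1.
The coefficient of m² is -9.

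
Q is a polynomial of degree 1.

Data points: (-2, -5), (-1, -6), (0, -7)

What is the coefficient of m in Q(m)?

First differences: -1, -1.
Level-1 differences are constant, so Q has degree 1.
Fitting a degree-1 polynomial gives Q(m) = -m - 7.
The coefficient of m is -1.

-1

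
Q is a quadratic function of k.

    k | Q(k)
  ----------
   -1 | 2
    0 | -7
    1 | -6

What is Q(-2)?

Write Q(k) = ak² + bk + c; the 3 given values yield a linear system in the 3 coefficients.
Solving, Q(k) = 5k² - 4k - 7.
Then Q(-2) = 21.

21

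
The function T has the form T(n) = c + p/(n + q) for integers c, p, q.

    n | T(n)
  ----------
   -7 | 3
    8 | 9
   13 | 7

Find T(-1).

(T(n) − c)(n + q) = p for each data point; the three points give a linear system in c and q, then p follows.
Solving: c = 5, q = -3, p = 20, so T(n) = 5 + 20/(n − 3).
Then T(-1) = 5 + 20/(-4) = 0.

0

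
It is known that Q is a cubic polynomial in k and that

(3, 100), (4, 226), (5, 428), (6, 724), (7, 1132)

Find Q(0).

-2

Write Q(k) = ak³ + bk² + ck + d; the 5 given values yield a linear system in the 4 coefficients.
Solving, Q(k) = 3k³ + 2k² + k - 2.
Then Q(0) = -2.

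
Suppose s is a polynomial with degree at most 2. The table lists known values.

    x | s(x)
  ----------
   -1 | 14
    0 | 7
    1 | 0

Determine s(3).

Write s(x) = ax² + bx + c; the 3 given values yield a linear system in the 3 coefficients.
Solving, the leading coefficient vanishes, and s(x) = -7x + 7.
Then s(3) = -14.

-14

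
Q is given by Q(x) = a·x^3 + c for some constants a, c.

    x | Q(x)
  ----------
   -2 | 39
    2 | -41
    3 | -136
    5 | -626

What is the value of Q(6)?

From Q(-2) = 39 and Q(2) = -41: -8a + c = 39 and 8a + c = -41.
Subtracting: 16a = -80, so a = -5; then c = 39 − (-5)·(-8) = -1.
So Q(x) = -5x³ − 1, and Q(6) = -1081.

-1081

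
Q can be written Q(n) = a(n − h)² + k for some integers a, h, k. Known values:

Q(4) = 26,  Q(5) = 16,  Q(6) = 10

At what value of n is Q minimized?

7

First differences -10, -6; second difference 4 = 2a, so a = 2.
Expanding, the n-coefficient is −2ah = -4h; matching it to the data gives h = 7, and then k = 8.
So Q(n) = 2(n − 7)² + 8.
Hence h = 7.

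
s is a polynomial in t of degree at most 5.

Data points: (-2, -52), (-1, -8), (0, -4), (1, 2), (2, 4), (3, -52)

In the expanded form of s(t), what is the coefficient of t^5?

0

Write s(t) = at^5 + bt^4 + ct³ + dt² + et + p; the 6 given values yield a linear system in the 6 coefficients.
Solving, the leading coefficient vanishes, and s(t) = -2t^4 + 3t³ + 3t² + 2t - 4.
The coefficient of t^5 is 0.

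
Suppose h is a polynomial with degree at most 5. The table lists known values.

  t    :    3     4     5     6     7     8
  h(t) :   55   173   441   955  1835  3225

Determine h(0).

1

Write h(t) = at^5 + bt^4 + ct³ + dt² + et + p; the 6 given values yield a linear system in the 6 coefficients.
Solving, the leading coefficient vanishes, and h(t) = t^4 - 2t³ + 2t² + 3t + 1.
Then h(0) = 1.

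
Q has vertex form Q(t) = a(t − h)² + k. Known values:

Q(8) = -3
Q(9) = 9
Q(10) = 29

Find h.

7

First differences 12, 20; second difference 8 = 2a, so a = 4.
Expanding, the t-coefficient is −2ah = -8h; matching it to the data gives h = 7, and then k = -7.
So Q(t) = 4(t − 7)² − 7.
Hence h = 7.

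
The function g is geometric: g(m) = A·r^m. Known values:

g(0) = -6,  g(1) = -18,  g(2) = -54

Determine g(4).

-486

Consecutive ratio: -18/(-6) = 3, and -54/(-18) = 3, so r = 3.
Then A·3^0 = -6 gives A = -6, and g(m) = -6·3^m.
g(4) = -6·3^4 = -486.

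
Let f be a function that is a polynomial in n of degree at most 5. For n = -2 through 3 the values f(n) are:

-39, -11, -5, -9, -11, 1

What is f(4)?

39

First differences: 28, 6, -4, -2, 12. Second differences: -22, -10, 2, 14. Third differences: 12, 12, 12.
Level-3 differences are constant, so f has degree 3.
Extending the table by one column gives the next first difference 38, so f(4) = 1 + 38 = 39.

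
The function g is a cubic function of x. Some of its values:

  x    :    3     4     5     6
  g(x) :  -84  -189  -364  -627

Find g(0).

-9

Write g(x) = ax³ + bx² + cx + d; the 4 given values yield a linear system in the 4 coefficients.
Solving, g(x) = -3x³ + x² - x - 9.
Then g(0) = -9.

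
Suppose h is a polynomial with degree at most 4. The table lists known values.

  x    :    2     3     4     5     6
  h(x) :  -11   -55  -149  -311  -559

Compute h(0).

Write h(x) = ax^4 + bx³ + cx² + dx + e; the 5 given values yield a linear system in the 5 coefficients.
Solving, the leading coefficient vanishes, and h(x) = -3x³ + 2x² + 3x - 1.
Then h(0) = -1.

-1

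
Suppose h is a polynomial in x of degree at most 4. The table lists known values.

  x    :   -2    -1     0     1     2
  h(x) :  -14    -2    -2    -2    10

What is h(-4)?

-122

First differences: 12, 0, 0, 12. Second differences: -12, 0, 12. Third differences: 12, 12.
Level-3 differences are constant, so h has degree 3.
Fitting a degree-3 polynomial gives h(x) = 2x³ - 2x - 2.
Then h(-4) = -122.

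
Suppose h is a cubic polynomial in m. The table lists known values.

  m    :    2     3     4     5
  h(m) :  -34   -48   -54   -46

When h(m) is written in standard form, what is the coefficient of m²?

Write h(m) = am³ + bm² + cm + d; the 4 given values yield a linear system in the 4 coefficients.
Solving, h(m) = m³ - 5m² - 8m - 6.
The coefficient of m² is -5.

-5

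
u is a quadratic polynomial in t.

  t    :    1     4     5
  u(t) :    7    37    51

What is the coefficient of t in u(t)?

5

Write u(t) = at² + bt + c; the 3 given values yield a linear system in the 3 coefficients.
Solving, u(t) = t² + 5t + 1.
The coefficient of t is 5.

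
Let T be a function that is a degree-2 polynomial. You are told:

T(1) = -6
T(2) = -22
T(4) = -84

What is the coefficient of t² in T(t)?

-5

Write T(t) = at² + bt + c; the 3 given values yield a linear system in the 3 coefficients.
Solving, T(t) = -5t² - t.
The coefficient of t² is -5.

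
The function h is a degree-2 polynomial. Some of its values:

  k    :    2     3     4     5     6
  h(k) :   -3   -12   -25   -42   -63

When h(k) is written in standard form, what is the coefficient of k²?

-2

Write h(k) = ak² + bk + c; the 5 given values yield a linear system in the 3 coefficients.
Solving, h(k) = -2k² + k + 3.
The coefficient of k² is -2.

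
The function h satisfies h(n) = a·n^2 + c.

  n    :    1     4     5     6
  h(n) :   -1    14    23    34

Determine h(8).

From h(1) = -1 and h(4) = 14: 1a + c = -1 and 16a + c = 14.
Subtracting: 15a = 15, so a = 1; then c = -1 − 1·1 = -2.
So h(n) = 1n² − 2, and h(8) = 62.

62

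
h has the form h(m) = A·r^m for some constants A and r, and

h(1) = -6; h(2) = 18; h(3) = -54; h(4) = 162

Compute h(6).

Consecutive ratio: 18/(-6) = -3, and -54/18 = -3, so r = -3.
Then A·(-3)^1 = -6 gives A = 2, and h(m) = 2·(-3)^m.
h(6) = 2·(-3)^6 = 1458.

1458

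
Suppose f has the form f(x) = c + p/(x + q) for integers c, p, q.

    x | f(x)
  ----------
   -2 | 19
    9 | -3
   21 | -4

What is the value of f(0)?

3

(f(x) − c)(x + q) = p for each data point; the three points give a linear system in c and q, then p follows.
Solving: c = -5, q = 3, p = 24, so f(x) = -5 + 24/(x + 3).
Then f(0) = -5 + 24/3 = 3.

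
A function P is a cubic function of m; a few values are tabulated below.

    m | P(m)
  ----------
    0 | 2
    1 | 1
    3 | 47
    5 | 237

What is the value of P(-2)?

Write P(m) = am³ + bm² + cm + d; the 4 given values yield a linear system in the 4 coefficients.
Solving, P(m) = 2m³ - 3m + 2.
Then P(-2) = -8.

-8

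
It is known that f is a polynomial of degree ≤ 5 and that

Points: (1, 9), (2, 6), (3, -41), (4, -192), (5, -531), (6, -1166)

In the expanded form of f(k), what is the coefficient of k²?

Write f(k) = ak^5 + bk^4 + ck³ + dk² + ek + p; the 6 given values yield a linear system in the 6 coefficients.
Solving, the leading coefficient vanishes, and f(k) = -k^4 + 3k² + 3k + 4.
The coefficient of k² is 3.

3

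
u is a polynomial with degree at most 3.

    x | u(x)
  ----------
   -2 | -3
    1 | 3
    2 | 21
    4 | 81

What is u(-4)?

33

Write u(x) = ax³ + bx² + cx + d; the 4 given values yield a linear system in the 4 coefficients.
Solving, the leading coefficient vanishes, and u(x) = 4x² + 6x - 7.
Then u(-4) = 33.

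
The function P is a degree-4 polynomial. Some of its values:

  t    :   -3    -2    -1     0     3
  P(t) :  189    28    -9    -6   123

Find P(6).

2196

Write P(t) = at^4 + bt³ + ct² + dt + e; the 5 given values yield a linear system in the 5 coefficients.
Solving, P(t) = 2t^4 - 2t³ + 7t - 6.
Then P(6) = 2196.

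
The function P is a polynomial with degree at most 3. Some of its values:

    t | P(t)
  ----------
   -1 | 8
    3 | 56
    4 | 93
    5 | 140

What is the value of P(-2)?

Write P(t) = at³ + bt² + ct + d; the 4 given values yield a linear system in the 4 coefficients.
Solving, the leading coefficient vanishes, and P(t) = 5t² + 2t + 5.
Then P(-2) = 21.

21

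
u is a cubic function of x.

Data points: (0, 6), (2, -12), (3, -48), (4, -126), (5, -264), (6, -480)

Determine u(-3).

168

Write u(x) = ax³ + bx² + cx + d; the 6 given values yield a linear system in the 4 coefficients.
Solving, u(x) = -3x³ + 6x² - 9x + 6.
Then u(-3) = 168.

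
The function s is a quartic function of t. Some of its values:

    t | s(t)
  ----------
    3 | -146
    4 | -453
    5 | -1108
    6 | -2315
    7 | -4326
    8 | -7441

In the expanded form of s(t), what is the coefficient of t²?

First differences: -307, -655, -1207, -2011, -3115. Second differences: -348, -552, -804, -1104. Third differences: -204, -252, -300. Fourth differences: -48, -48.
Level-4 differences are constant, so s has degree 4.
Fitting a degree-4 polynomial gives s(t) = -2t^4 + 2t³ - 4t² - 3t + 7.
The coefficient of t² is -4.

-4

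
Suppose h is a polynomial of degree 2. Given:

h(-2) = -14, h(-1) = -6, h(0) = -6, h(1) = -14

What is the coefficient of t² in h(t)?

First differences: 8, 0, -8. Second differences: -8, -8.
Level-2 differences are constant, so h has degree 2.
Fitting a degree-2 polynomial gives h(t) = -4t² - 4t - 6.
The coefficient of t² is -4.

-4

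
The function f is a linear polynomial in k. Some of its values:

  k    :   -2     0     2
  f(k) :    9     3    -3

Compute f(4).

-9

Write f(k) = ak + b; the 3 given values yield a linear system in the 2 coefficients.
Solving, f(k) = -3k + 3.
Then f(4) = -9.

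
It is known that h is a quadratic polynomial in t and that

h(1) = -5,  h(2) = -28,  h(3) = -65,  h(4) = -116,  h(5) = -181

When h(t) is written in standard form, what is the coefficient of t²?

-7

Write h(t) = at² + bt + c; the 5 given values yield a linear system in the 3 coefficients.
Solving, h(t) = -7t² - 2t + 4.
The coefficient of t² is -7.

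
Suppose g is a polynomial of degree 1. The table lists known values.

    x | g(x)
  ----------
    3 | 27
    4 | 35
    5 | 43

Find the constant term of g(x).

Write g(x) = ax + b; the 3 given values yield a linear system in the 2 coefficients.
Solving, g(x) = 8x + 3.
The constant term is g(0) = 3.

3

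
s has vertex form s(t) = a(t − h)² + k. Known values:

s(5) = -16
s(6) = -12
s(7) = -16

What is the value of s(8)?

-28

First differences 4, -4; second difference -8 = 2a, so a = -4.
Expanding, the t-coefficient is −2ah = 8h; matching it to the data gives h = 6, and then k = -12.
So s(t) = -4(t − 6)² − 12.
s(8) = -4·2² − 12 = -28.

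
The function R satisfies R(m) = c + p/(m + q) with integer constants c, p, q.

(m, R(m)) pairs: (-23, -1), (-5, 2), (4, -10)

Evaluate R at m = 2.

-26

(R(m) − c)(m + q) = p for each data point; the three points give a linear system in c and q, then p follows.
Solving: c = -2, q = -1, p = -24, so R(m) = -2 − 24/(m − 1).
Then R(2) = -2 − 24/1 = -26.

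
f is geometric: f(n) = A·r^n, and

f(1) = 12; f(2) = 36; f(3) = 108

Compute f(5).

972

Consecutive ratio: 36/12 = 3, and 108/36 = 3, so r = 3.
Then A·3^1 = 12 gives A = 4, and f(n) = 4·3^n.
f(5) = 4·3^5 = 972.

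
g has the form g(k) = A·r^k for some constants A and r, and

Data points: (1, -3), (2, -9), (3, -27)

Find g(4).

-81

Consecutive ratio: -9/(-3) = 3, and -27/(-9) = 3, so r = 3.
Then A·3^1 = -3 gives A = -1, and g(k) = -1·3^k.
g(4) = -1·3^4 = -81.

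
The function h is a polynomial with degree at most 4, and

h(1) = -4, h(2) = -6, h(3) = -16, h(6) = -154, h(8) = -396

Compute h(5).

Write h(t) = at^4 + bt³ + ct² + dt + e; the 5 given values yield a linear system in the 5 coefficients.
Solving, the leading coefficient vanishes, and h(t) = -t³ + 2t² - t - 4.
Then h(5) = -84.

-84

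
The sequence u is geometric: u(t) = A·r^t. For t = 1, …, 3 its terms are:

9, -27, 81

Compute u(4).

Consecutive ratio: -27/9 = -3, and 81/(-27) = -3, so r = -3.
Then A·(-3)^1 = 9 gives A = -3, and u(t) = -3·(-3)^t.
u(4) = -3·(-3)^4 = -243.

-243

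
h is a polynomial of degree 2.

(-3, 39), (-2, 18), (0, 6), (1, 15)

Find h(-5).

111

Write h(m) = am² + bm + c; the 4 given values yield a linear system in the 3 coefficients.
Solving, h(m) = 5m² + 4m + 6.
Then h(-5) = 111.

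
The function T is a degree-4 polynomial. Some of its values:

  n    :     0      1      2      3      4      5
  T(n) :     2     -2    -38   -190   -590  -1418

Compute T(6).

-2902

Write T(n) = an^4 + bn³ + cn² + dn + e; the 6 given values yield a linear system in the 5 coefficients.
Solving, T(n) = -2n^4 - 2n³ + 4n² - 4n + 2.
Then T(6) = -2902.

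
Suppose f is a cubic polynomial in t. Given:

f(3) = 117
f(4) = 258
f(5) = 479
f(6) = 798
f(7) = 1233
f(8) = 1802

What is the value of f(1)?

3

Write f(t) = at³ + bt² + ct + d; the 6 given values yield a linear system in the 4 coefficients.
Solving, f(t) = 3t³ + 4t² + 2t - 6.
Then f(1) = 3.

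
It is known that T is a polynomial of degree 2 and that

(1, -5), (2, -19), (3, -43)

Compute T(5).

-121

Write T(n) = an² + bn + c; the 3 given values yield a linear system in the 3 coefficients.
Solving, T(n) = -5n² + n - 1.
Then T(5) = -121.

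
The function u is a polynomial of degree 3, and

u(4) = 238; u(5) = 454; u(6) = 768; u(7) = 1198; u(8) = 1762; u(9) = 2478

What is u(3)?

102

First differences: 216, 314, 430, 564, 716. Second differences: 98, 116, 134, 152. Third differences: 18, 18, 18.
Level-3 differences are constant, so u has degree 3.
Fitting a degree-3 polynomial gives u(n) = 3n³ + 4n² - 3n - 6.
Then u(3) = 102.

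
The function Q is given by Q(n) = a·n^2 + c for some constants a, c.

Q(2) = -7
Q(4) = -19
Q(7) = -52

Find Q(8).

From Q(2) = -7 and Q(4) = -19: 4a + c = -7 and 16a + c = -19.
Subtracting: 12a = -12, so a = -1; then c = -7 − (-1)·4 = -3.
So Q(n) = -1n² − 3, and Q(8) = -67.

-67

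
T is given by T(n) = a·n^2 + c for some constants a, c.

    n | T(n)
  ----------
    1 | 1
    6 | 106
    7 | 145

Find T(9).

From T(1) = 1 and T(6) = 106: 1a + c = 1 and 36a + c = 106.
Subtracting: 35a = 105, so a = 3; then c = 1 − 3·1 = -2.
So T(n) = 3n² − 2, and T(9) = 241.

241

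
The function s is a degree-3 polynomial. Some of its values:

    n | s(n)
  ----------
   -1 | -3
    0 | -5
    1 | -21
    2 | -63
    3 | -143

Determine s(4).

First differences: -2, -16, -42, -80. Second differences: -14, -26, -38. Third differences: -12, -12.
Level-3 differences are constant, so s has degree 3.
Fitting a degree-3 polynomial gives s(n) = -2n³ - 7n² - 7n - 5.
Then s(4) = -273.

-273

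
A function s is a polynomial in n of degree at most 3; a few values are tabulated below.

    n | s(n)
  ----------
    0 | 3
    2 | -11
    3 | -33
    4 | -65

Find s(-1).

-5

Write s(n) = an³ + bn² + cn + d; the 4 given values yield a linear system in the 4 coefficients.
Solving, the leading coefficient vanishes, and s(n) = -5n² + 3n + 3.
Then s(-1) = -5.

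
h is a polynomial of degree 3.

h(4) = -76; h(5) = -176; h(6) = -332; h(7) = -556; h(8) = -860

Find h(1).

Write h(n) = an³ + bn² + cn + d; the 5 given values yield a linear system in the 4 coefficients.
Solving, h(n) = -2n³ + 2n² + 4n + 4.
Then h(1) = 8.

8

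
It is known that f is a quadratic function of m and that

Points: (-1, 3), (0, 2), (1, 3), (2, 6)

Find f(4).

18

Write f(m) = am² + bm + c; the 4 given values yield a linear system in the 3 coefficients.
Solving, f(m) = m² + 2.
Then f(4) = 18.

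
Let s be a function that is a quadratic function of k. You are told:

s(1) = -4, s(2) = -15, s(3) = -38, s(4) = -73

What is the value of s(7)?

Write s(k) = ak² + bk + c; the 4 given values yield a linear system in the 3 coefficients.
Solving, s(k) = -6k² + 7k - 5.
Then s(7) = -250.

-250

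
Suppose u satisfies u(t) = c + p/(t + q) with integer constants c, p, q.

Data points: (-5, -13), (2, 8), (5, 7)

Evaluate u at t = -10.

2

(u(t) − c)(t + q) = p for each data point; the three points give a linear system in c and q, then p follows.
Solving: c = 5, q = 4, p = 18, so u(t) = 5 + 18/(t + 4).
Then u(-10) = 5 + 18/(-6) = 2.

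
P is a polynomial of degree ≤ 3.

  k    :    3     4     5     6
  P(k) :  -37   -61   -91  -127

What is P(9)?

Write P(k) = ak³ + bk² + ck + d; the 4 given values yield a linear system in the 4 coefficients.
Solving, the leading coefficient vanishes, and P(k) = -3k² - 3k - 1.
Then P(9) = -271.

-271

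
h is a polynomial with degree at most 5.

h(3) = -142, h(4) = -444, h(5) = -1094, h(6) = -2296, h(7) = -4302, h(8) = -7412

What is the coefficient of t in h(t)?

2

First differences: -302, -650, -1202, -2006, -3110. Second differences: -348, -552, -804, -1104. Third differences: -204, -252, -300. Fourth differences: -48, -48.
Level-4 differences are constant, so h has degree 4.
Fitting a degree-4 polynomial gives h(t) = -2t^4 + 2t³ - 4t² + 2t - 4.
The coefficient of t is 2.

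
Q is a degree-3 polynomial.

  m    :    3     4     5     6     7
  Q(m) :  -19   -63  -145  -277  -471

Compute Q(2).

First differences: -44, -82, -132, -194. Second differences: -38, -50, -62. Third differences: -12, -12.
Level-3 differences are constant, so Q has degree 3.
Fitting a degree-3 polynomial gives Q(m) = -2m³ + 5m² - 5m + 5.
Then Q(2) = -1.

-1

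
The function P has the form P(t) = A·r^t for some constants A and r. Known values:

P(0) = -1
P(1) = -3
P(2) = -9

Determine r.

3

Consecutive ratio: -3/(-1) = 3, and -9/(-3) = 3, so r = 3.
Then A·3^0 = -1 gives A = -1, and P(t) = -1·3^t.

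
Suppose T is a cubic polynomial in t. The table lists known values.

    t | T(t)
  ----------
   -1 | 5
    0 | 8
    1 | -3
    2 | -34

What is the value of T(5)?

-307

Write T(t) = at³ + bt² + ct + d; the 4 given values yield a linear system in the 4 coefficients.
Solving, T(t) = -t³ - 7t² - 3t + 8.
Then T(5) = -307.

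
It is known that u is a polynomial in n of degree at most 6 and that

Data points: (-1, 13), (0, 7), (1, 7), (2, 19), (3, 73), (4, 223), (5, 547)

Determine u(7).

2149

Write u(n) = an^6 + bn^5 + cn^4 + dn³ + en² + pn + q; the 7 given values yield a linear system in the 7 coefficients.
Solving, the top 2 coefficients vanish, and u(n) = n^4 - n³ + 2n² - 2n + 7.
Then u(7) = 2149.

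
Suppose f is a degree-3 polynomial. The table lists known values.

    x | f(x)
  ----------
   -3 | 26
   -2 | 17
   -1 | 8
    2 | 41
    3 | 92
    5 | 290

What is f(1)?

Write f(x) = ax³ + bx² + cx + d; the 6 given values yield a linear system in the 4 coefficients.
Solving, f(x) = x³ + 6x² + 2x + 5.
Then f(1) = 14.

14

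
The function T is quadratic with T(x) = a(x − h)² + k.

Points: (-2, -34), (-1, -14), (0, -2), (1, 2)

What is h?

1

First differences 20, 12, 4; second difference -8 = 2a, so a = -4.
Expanding, the x-coefficient is −2ah = 8h; matching it to the data gives h = 1, and then k = 2.
So T(x) = -4(x − 1)² + 2.
Hence h = 1.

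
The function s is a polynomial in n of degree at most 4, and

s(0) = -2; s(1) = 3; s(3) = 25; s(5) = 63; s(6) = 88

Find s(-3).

Write s(n) = an^4 + bn³ + cn² + dn + e; the 5 given values yield a linear system in the 5 coefficients.
Solving, the top 2 coefficients vanish, and s(n) = 2n² + 3n - 2.
Then s(-3) = 7.

7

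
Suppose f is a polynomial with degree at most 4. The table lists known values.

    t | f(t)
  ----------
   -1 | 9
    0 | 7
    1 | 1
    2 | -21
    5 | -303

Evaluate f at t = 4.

Write f(t) = at^4 + bt³ + ct² + dt + e; the 5 given values yield a linear system in the 5 coefficients.
Solving, the leading coefficient vanishes, and f(t) = -2t³ - 2t² - 2t + 7.
Then f(4) = -161.

-161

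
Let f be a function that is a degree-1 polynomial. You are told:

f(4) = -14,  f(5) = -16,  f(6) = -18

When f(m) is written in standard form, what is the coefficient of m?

First differences: -2, -2.
Level-1 differences are constant, so f has degree 1.
Fitting a degree-1 polynomial gives f(m) = -2m - 6.
The coefficient of m is -2.

-2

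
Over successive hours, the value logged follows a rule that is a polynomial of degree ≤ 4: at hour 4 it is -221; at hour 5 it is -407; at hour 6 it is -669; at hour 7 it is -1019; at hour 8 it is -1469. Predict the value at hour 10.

Write the value at t as u(t).
First differences: -186, -262, -350, -450. Second differences: -76, -88, -100. Third differences: -12, -12.
Level-3 differences are constant, so u has degree 3.
Fitting a degree-3 polynomial gives u(t) = -2t³ - 8t² + 8t + 3.
Then u(10) = -2717.

-2717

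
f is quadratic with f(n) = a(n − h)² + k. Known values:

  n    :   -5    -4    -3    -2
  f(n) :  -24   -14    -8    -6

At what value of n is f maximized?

First differences 10, 6, 2; second difference -4 = 2a, so a = -2.
Expanding, the n-coefficient is −2ah = 4h; matching it to the data gives h = -2, and then k = -6.
So f(n) = -2(n + 2)² − 6.
Hence h = -2.

-2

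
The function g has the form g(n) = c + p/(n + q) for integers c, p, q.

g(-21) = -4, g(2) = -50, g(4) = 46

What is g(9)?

6

(g(n) − c)(n + q) = p for each data point; the three points give a linear system in c and q, then p follows.
Solving: c = -2, q = -3, p = 48, so g(n) = -2 + 48/(n − 3).
Then g(9) = -2 + 48/6 = 6.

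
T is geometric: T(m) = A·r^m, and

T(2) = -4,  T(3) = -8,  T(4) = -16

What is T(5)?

Consecutive ratio: -8/(-4) = 2, and -16/(-8) = 2, so r = 2.
Then A·2^2 = -4 gives A = -1, and T(m) = -1·2^m.
T(5) = -1·2^5 = -32.

-32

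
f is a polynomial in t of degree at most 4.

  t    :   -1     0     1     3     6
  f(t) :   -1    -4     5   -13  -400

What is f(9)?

Write f(t) = at^4 + bt³ + ct² + dt + e; the 5 given values yield a linear system in the 5 coefficients.
Solving, the leading coefficient vanishes, and f(t) = -3t³ + 6t² + 6t - 4.
Then f(9) = -1651.

-1651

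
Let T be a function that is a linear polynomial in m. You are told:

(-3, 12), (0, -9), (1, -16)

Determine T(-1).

-2

Write T(m) = am + b; the 3 given values yield a linear system in the 2 coefficients.
Solving, T(m) = -7m - 9.
Then T(-1) = -2.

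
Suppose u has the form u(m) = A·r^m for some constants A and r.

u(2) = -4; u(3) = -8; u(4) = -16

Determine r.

Consecutive ratio: -8/(-4) = 2, and -16/(-8) = 2, so r = 2.
Then A·2^2 = -4 gives A = -1, and u(m) = -1·2^m.

2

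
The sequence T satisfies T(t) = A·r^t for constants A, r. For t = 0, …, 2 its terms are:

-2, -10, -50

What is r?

5

Consecutive ratio: -10/(-2) = 5, and -50/(-10) = 5, so r = 5.
Then A·5^0 = -2 gives A = -2, and T(t) = -2·5^t.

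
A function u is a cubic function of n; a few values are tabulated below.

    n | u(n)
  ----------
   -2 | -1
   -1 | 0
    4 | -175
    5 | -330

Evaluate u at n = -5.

140

Write u(n) = an³ + bn² + cn + d; the 4 given values yield a linear system in the 4 coefficients.
Solving, u(n) = -2n³ - 4n² + 3n + 5.
Then u(-5) = 140.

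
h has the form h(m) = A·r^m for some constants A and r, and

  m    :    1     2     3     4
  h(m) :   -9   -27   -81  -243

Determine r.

3

Consecutive ratio: -27/(-9) = 3, and -81/(-27) = 3, so r = 3.
Then A·3^1 = -9 gives A = -3, and h(m) = -3·3^m.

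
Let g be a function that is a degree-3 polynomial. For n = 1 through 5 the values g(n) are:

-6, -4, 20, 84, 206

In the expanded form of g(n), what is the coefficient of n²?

-7

First differences: 2, 24, 64, 122. Second differences: 22, 40, 58. Third differences: 18, 18.
Level-3 differences are constant, so g has degree 3.
Fitting a degree-3 polynomial gives g(n) = 3n³ - 7n² + 2n - 4.
The coefficient of n² is -7.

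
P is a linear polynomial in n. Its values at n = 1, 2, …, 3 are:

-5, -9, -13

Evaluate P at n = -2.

First differences: -4, -4.
Level-1 differences are constant, so P has degree 1.
Fitting a degree-1 polynomial gives P(n) = -4n - 1.
Then P(-2) = 7.

7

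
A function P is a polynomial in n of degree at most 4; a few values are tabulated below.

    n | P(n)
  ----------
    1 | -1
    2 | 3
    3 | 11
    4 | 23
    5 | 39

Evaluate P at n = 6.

59

First differences: 4, 8, 12, 16. Second differences: 4, 4, 4.
Level-2 differences are constant, so P has degree 2.
Extending the table by one column gives the next first difference 20, so P(6) = 39 + 20 = 59.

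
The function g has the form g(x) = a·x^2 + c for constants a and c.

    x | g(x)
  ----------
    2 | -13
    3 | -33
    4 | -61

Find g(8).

-253

From g(2) = -13 and g(3) = -33: 4a + c = -13 and 9a + c = -33.
Subtracting: 5a = -20, so a = -4; then c = -13 − (-4)·4 = 3.
So g(x) = -4x² + 3, and g(8) = -253.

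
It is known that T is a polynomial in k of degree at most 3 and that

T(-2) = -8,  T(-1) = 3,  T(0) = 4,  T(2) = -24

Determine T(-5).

-101

Write T(k) = ak³ + bk² + ck + d; the 4 given values yield a linear system in the 4 coefficients.
Solving, the leading coefficient vanishes, and T(k) = -5k² - 4k + 4.
Then T(-5) = -101.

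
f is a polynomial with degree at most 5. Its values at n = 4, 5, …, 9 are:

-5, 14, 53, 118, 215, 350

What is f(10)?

529

First differences: 19, 39, 65, 97, 135. Second differences: 20, 26, 32, 38. Third differences: 6, 6, 6.
Level-3 differences are constant, so f has degree 3.
Extending the table by one column gives the next first difference 179, so f(10) = 350 + 179 = 529.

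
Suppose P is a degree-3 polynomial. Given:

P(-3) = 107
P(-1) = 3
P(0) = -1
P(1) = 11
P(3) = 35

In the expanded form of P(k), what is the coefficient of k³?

Write P(k) = ak³ + bk² + ck + d; the 5 given values yield a linear system in the 4 coefficients.
Solving, P(k) = -2k³ + 8k² + 6k - 1.
The coefficient of k³ is -2.

-2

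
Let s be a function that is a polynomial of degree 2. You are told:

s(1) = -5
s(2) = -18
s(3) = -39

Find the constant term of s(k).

Write s(k) = ak² + bk + c; the 3 given values yield a linear system in the 3 coefficients.
Solving, s(k) = -4k² - k.
The constant term is s(0) = 0.

0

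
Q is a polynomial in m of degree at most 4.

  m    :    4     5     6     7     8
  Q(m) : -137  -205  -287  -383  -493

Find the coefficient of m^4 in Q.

First differences: -68, -82, -96, -110. Second differences: -14, -14, -14.
Level-2 differences are constant, so Q has degree 2.
Fitting a degree-2 polynomial gives Q(m) = -7m² - 5m - 5.
The coefficient of m^4 is 0.

0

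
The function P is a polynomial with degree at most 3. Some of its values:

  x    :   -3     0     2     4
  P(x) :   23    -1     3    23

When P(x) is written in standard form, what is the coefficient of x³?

0

Write P(x) = ax³ + bx² + cx + d; the 4 given values yield a linear system in the 4 coefficients.
Solving, the leading coefficient vanishes, and P(x) = 2x² - 2x - 1.
The coefficient of x³ is 0.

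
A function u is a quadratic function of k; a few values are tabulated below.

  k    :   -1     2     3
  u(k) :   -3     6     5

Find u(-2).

-10

Write u(k) = ak² + bk + c; the 3 given values yield a linear system in the 3 coefficients.
Solving, u(k) = -k² + 4k + 2.
Then u(-2) = -10.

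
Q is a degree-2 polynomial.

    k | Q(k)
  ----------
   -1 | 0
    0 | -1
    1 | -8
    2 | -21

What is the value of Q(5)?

Write Q(k) = ak² + bk + c; the 4 given values yield a linear system in the 3 coefficients.
Solving, Q(k) = -3k² - 4k - 1.
Then Q(5) = -96.

-96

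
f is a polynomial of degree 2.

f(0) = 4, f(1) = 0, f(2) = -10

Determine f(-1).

Write f(t) = at² + bt + c; the 3 given values yield a linear system in the 3 coefficients.
Solving, f(t) = -3t² - t + 4.
Then f(-1) = 2.

2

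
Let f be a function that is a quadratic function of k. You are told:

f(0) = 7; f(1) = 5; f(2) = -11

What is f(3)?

-41

Write f(k) = ak² + bk + c; the 3 given values yield a linear system in the 3 coefficients.
Solving, f(k) = -7k² + 5k + 7.
Then f(3) = -41.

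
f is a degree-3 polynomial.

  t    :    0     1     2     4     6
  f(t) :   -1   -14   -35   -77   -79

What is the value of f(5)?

-86

Write f(t) = at³ + bt² + ct + d; the 5 given values yield a linear system in the 4 coefficients.
Solving, f(t) = t³ - 7t² - 7t - 1.
Then f(5) = -86.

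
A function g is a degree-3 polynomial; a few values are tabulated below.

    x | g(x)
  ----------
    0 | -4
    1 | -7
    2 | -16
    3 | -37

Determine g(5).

-139

Write g(x) = ax³ + bx² + cx + d; the 4 given values yield a linear system in the 4 coefficients.
Solving, g(x) = -x³ - 2x - 4.
Then g(5) = -139.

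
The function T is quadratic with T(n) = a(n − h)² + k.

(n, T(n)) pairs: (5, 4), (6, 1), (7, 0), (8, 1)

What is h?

First differences -3, -1, 1; second difference 2 = 2a, so a = 1.
Expanding, the n-coefficient is −2ah = -2h; matching it to the data gives h = 7, and then k = 0.
So T(n) = 1(n − 7)² + 0.
Hence h = 7.

7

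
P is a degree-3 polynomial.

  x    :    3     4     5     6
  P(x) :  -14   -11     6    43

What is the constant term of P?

1

Write P(x) = ax³ + bx² + cx + d; the 4 given values yield a linear system in the 4 coefficients.
Solving, P(x) = x³ - 5x² + x + 1.
The constant term is P(0) = 1.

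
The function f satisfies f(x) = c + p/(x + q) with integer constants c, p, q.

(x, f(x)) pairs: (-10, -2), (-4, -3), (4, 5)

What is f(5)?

(f(x) − c)(x + q) = p for each data point; the three points give a linear system in c and q, then p follows.
Solving: c = -1, q = -2, p = 12, so f(x) = -1 + 12/(x − 2).
Then f(5) = -1 + 12/3 = 3.

3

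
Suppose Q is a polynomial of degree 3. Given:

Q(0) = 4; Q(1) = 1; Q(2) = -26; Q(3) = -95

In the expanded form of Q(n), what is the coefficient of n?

3

Write Q(n) = an³ + bn² + cn + d; the 4 given values yield a linear system in the 4 coefficients.
Solving, Q(n) = -3n³ - 3n² + 3n + 4.
The coefficient of n is 3.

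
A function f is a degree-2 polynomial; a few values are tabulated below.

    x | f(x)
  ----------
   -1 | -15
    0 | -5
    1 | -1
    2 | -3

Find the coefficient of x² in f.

-3

First differences: 10, 4, -2. Second differences: -6, -6.
Level-2 differences are constant, so f has degree 2.
Fitting a degree-2 polynomial gives f(x) = -3x² + 7x - 5.
The coefficient of x² is -3.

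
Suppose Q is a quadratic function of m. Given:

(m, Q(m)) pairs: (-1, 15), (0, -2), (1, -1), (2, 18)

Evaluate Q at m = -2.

50

First differences: -17, 1, 19. Second differences: 18, 18.
Level-2 differences are constant, so Q has degree 2.
Fitting a degree-2 polynomial gives Q(m) = 9m² - 8m - 2.
Then Q(-2) = 50.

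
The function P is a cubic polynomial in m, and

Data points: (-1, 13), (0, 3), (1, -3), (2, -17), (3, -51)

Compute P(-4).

First differences: -10, -6, -14, -34. Second differences: 4, -8, -20. Third differences: -12, -12.
Level-3 differences are constant, so P has degree 3.
Fitting a degree-3 polynomial gives P(m) = -2m³ + 2m² - 6m + 3.
Then P(-4) = 187.

187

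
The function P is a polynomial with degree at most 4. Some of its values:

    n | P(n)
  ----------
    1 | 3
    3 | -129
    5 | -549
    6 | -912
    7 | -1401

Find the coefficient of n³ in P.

-3

Write P(n) = an^4 + bn³ + cn² + dn + e; the 5 given values yield a linear system in the 5 coefficients.
Solving, the leading coefficient vanishes, and P(n) = -3n³ - 9n² + 9n + 6.
The coefficient of n³ is -3.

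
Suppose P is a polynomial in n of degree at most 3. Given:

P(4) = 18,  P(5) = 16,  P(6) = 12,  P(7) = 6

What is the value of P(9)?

Write P(n) = an³ + bn² + cn + d; the 4 given values yield a linear system in the 4 coefficients.
Solving, the leading coefficient vanishes, and P(n) = -n² + 7n + 6.
Then P(9) = -12.

-12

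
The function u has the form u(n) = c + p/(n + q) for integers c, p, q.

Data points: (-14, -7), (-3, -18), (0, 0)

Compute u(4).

-4

(u(n) − c)(n + q) = p for each data point; the three points give a linear system in c and q, then p follows.
Solving: c = -6, q = 2, p = 12, so u(n) = -6 + 12/(n + 2).
Then u(4) = -6 + 12/6 = -4.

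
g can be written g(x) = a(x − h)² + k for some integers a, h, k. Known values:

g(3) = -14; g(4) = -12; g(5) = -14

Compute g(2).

First differences 2, -2; second difference -4 = 2a, so a = -2.
Expanding, the x-coefficient is −2ah = 4h; matching it to the data gives h = 4, and then k = -12.
So g(x) = -2(x − 4)² − 12.
g(2) = -2·(-2)² − 12 = -20.

-20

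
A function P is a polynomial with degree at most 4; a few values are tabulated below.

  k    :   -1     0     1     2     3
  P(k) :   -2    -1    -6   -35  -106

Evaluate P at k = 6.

-751

First differences: 1, -5, -29, -71. Second differences: -6, -24, -42. Third differences: -18, -18.
Level-3 differences are constant, so P has degree 3.
Fitting a degree-3 polynomial gives P(k) = -3k³ - 3k² + k - 1.
Then P(6) = -751.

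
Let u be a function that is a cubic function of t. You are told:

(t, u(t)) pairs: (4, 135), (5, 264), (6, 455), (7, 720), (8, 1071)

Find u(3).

First differences: 129, 191, 265, 351. Second differences: 62, 74, 86. Third differences: 12, 12.
Level-3 differences are constant, so u has degree 3.
Fitting a degree-3 polynomial gives u(t) = 2t³ + t² - 2t - 1.
Then u(3) = 56.

56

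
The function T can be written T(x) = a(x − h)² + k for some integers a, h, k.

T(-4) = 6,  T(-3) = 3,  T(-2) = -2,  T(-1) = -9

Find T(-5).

7

First differences -3, -5, -7; second difference -2 = 2a, so a = -1.
Expanding, the x-coefficient is −2ah = 2h; matching it to the data gives h = -5, and then k = 7.
So T(x) = -1(x + 5)² + 7.
T(-5) = -1·0² + 7 = 7.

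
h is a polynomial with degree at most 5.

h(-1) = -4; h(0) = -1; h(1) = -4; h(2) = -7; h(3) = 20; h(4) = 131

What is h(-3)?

Write h(n) = an^5 + bn^4 + cn³ + dn² + en + p; the 6 given values yield a linear system in the 6 coefficients.
Solving, the leading coefficient vanishes, and h(n) = n^4 - n³ - 4n² + n - 1.
Then h(-3) = 68.

68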